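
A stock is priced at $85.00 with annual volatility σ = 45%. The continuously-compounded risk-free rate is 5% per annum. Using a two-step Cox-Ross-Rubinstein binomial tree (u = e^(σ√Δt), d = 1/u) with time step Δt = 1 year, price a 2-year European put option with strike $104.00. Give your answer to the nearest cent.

$27.88

CRR parameters: u = e^(σ√Δt) = e^(0.45·√1) = 1.5683, d = 1/u = 0.6376
Per-period rate: rΔt = 0.05·1 = 0.05, so R = e^0.05 = 1.0513
Risk-neutral probability p = (e^0.05 − 0.6376)/(1.5683 − 0.6376) = 0.4136/0.9307 = 0.4445
Terminal stock prices: S_uu = 209.1, S_ud = 85, S_dd = 34.56
Terminal payoffs (K − S): max(-105.1, 0) = 0, max(19, 0) = 19, max(69.44, 0) = 69.44
Node u (S = 133.3): V_u = e^(−0.05)·[0.4445·0.0000 + 0.5555·19.0000] = 10.0406
Node d (S = 54.2): V_d = e^(−0.05)·[0.4445·19.0000 + 0.5555·69.4416] = 44.7295
Node 0 (S = 85): V_0 = e^(−0.05)·[0.4445·10.0406 + 0.5555·44.7295] = 27.8824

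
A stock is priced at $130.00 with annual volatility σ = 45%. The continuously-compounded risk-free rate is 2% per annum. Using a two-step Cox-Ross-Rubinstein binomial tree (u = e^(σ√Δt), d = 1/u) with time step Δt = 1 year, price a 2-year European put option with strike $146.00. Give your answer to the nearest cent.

$38.48

CRR parameters: u = e^(σ√Δt) = e^(0.45·√1) = 1.5683, d = 1/u = 0.6376
Per-period rate: rΔt = 0.02·1 = 0.02, so R = e^0.02 = 1.0202
Risk-neutral probability p = (e^0.02 − 0.6376)/(1.5683 − 0.6376) = 0.3826/0.9307 = 0.4111
Terminal stock prices: S_uu = 319.7, S_ud = 130, S_dd = 52.85
Terminal payoffs (K − S): max(-173.7, 0) = 0, max(16, 0) = 16, max(93.15, 0) = 93.15
Node u (S = 203.9): V_u = e^(−0.02)·[0.4111·0.0000 + 0.5889·16.0000] = 9.2363
Node d (S = 82.89): V_d = e^(−0.02)·[0.4111·16.0000 + 0.5889·93.1459] = 60.2173
Node 0 (S = 130): V_0 = e^(−0.02)·[0.4111·9.2363 + 0.5889·60.2173] = 38.4833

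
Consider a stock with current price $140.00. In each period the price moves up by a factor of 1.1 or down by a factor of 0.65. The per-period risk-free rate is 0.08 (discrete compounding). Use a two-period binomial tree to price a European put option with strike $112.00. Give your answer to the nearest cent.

$0.96

Risk-neutral probability p = (1 + 0.08 − 0.65)/(1.1 − 0.65) = 0.4300/0.4500 = 0.9556
Terminal stock prices: S_uu = 169.4, S_ud = 100.1, S_dd = 59.15
Terminal payoffs (K − S): max(-57.4, 0) = 0, max(11.9, 0) = 11.9, max(52.85, 0) = 52.85
Node u (S = 154): V_u = 1/1.08·[0.9556·0.0000 + 0.0444·11.9000] = 0.4897
Node d (S = 91): V_d = 1/1.08·[0.9556·11.9000 + 0.0444·52.8500] = 12.7037
Node 0 (S = 140): V_0 = 1/1.08·[0.9556·0.4897 + 0.0444·12.7037] = 0.9561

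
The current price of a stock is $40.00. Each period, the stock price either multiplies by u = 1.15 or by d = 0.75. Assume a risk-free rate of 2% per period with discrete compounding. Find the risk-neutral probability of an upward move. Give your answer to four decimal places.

Risk-neutral probability p = (1 + 0.02 − 0.75)/(1.15 − 0.75) = 0.2700/0.4000 = 0.6750

p = 0.6750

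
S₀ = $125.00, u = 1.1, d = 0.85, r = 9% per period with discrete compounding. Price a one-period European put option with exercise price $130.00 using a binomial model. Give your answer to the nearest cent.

Risk-neutral probability p = (1 + 0.09 − 0.85)/(1.1 − 0.85) = 0.2400/0.2500 = 0.9600
Terminal stock prices: S_u = 137.5, S_d = 106.2
Terminal payoffs (K − S): max(-7.5, 0) = 0, max(23.75, 0) = 23.75
Node 0 (S = 125): V_0 = 1/1.09·[0.9600·0.0000 + 0.0400·23.7500] = 0.8716

$0.87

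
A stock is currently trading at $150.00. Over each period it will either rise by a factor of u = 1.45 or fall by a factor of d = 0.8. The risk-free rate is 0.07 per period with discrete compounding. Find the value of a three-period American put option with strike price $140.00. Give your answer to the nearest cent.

$13.32

Risk-neutral probability p = (1 + 0.07 − 0.8)/(1.45 − 0.8) = 0.2700/0.6500 = 0.4154
Terminal stock prices: S_uuu = 457.3, S_uud = 252.3, S_udd = 139.2, S_ddd = 76.8
Terminal payoffs (K − S): max(-317.3, 0) = 0, max(-112.3, 0) = 0, max(0.8, 0) = 0.8, max(63.2, 0) = 63.2
Node uu (S = 315.4): continuation = 1/1.07·[0.4154·0.0000 + 0.5846·0.0000] = 0.0000; exercise value = 0.0000 ≤ continuation, so V_uu = 0.0000
Node ud (S = 174): continuation = 1/1.07·[0.4154·0.0000 + 0.5846·0.8000] = 0.4371; exercise value = 0.0000 ≤ continuation, so V_ud = 0.4371
Node dd (S = 96): continuation = 1/1.07·[0.4154·0.8000 + 0.5846·63.2000] = 34.8411; exercise value = 44.0000 > continuation, so V_dd = 44.0000 (exercise)
Node u (S = 217.5): continuation = 1/1.07·[0.4154·0.0000 + 0.5846·0.4371] = 0.2388; exercise value = 0.0000 ≤ continuation, so V_u = 0.2388
Node d (S = 120): continuation = 1/1.07·[0.4154·0.4371 + 0.5846·44.0000] = 24.2099; exercise value = 20.0000 ≤ continuation, so V_d = 24.2099
Node 0 (S = 150): continuation = 1/1.07·[0.4154·0.2388 + 0.5846·24.2099] = 13.3203; exercise value = 0.0000 ≤ continuation, so V_0 = 13.3203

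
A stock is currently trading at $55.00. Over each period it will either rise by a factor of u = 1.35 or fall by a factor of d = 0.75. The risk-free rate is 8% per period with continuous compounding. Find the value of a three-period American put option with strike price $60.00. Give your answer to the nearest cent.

Risk-neutral probability p = (e^0.08 − 0.75)/(1.35 − 0.75) = 0.3333/0.6000 = 0.5555
Terminal stock prices: S_uuu = 135.3, S_uud = 75.18, S_udd = 41.77, S_ddd = 23.2
Terminal payoffs (K − S): max(-75.32, 0) = 0, max(-15.18, 0) = 0, max(18.23, 0) = 18.23, max(36.8, 0) = 36.8
Node uu (S = 100.2): continuation = e^(−0.08)·[0.5555·0.0000 + 0.4445·0.0000] = 0.0000; exercise value = 0.0000 ≤ continuation, so V_uu = 0.0000
Node ud (S = 55.69): continuation = e^(−0.08)·[0.5555·0.0000 + 0.4445·18.2344] = 7.4824; exercise value = 4.3125 ≤ continuation, so V_ud = 7.4824
Node dd (S = 30.94): continuation = e^(−0.08)·[0.5555·18.2344 + 0.4445·36.7969] = 24.4495; exercise value = 29.0625 > continuation, so V_dd = 29.0625 (exercise)
Node u (S = 74.25): continuation = e^(−0.08)·[0.5555·0.0000 + 0.4445·7.4824] = 3.0704; exercise value = 0.0000 ≤ continuation, so V_u = 3.0704
Node d (S = 41.25): continuation = e^(−0.08)·[0.5555·7.4824 + 0.4445·29.0625] = 15.7624; exercise value = 18.7500 > continuation, so V_d = 18.7500 (exercise)
Node 0 (S = 55): continuation = e^(−0.08)·[0.5555·3.0704 + 0.4445·18.7500] = 9.2684; exercise value = 5.0000 ≤ continuation, so V_0 = 9.2684

$9.27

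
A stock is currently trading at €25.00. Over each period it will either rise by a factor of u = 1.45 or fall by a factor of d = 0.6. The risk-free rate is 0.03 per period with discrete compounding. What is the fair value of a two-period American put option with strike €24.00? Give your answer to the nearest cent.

Risk-neutral probability p = (1 + 0.03 − 0.6)/(1.45 − 0.6) = 0.4300/0.8500 = 0.5059
Terminal stock prices: S_uu = 52.56, S_ud = 21.75, S_dd = 9
Terminal payoffs (K − S): max(-28.56, 0) = 0, max(2.25, 0) = 2.25, max(15, 0) = 15
Node u (S = 36.25): continuation = 1/1.03·[0.5059·0.0000 + 0.4941·2.2500] = 1.0794; exercise value = 0.0000 ≤ continuation, so V_u = 1.0794
Node d (S = 15): continuation = 1/1.03·[0.5059·2.2500 + 0.4941·15.0000] = 8.3010; exercise value = 9.0000 > continuation, so V_d = 9.0000 (exercise)
Node 0 (S = 25): continuation = 1/1.03·[0.5059·1.0794 + 0.4941·9.0000] = 4.8477; exercise value = 0.0000 ≤ continuation, so V_0 = 4.8477

€4.85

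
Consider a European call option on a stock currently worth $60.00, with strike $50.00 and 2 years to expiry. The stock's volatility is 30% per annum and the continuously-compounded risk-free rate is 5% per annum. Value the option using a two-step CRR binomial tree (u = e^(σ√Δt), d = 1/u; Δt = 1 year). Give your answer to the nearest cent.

$18.47

CRR parameters: u = e^(σ√Δt) = e^(0.3·√1) = 1.3499, d = 1/u = 0.7408
Per-period rate: rΔt = 0.05·1 = 0.05, so R = e^0.05 = 1.0513
Risk-neutral probability p = (e^0.05 − 0.7408)/(1.3499 − 0.7408) = 0.3105/0.6090 = 0.5097
Terminal stock prices: S_uu = 109.3, S_ud = 60, S_dd = 32.93
Terminal payoffs (S − K): max(59.33, 0) = 59.33, max(10, 0) = 10, max(-17.07, 0) = 0
Node u (S = 80.99): V_u = e^(−0.05)·[0.5097·59.3271 + 0.4903·10.0000] = 33.4301
Node d (S = 44.45): V_d = e^(−0.05)·[0.5097·10.0000 + 0.4903·0.0000] = 4.8488
Node 0 (S = 60): V_0 = e^(−0.05)·[0.5097·33.4301 + 0.4903·4.8488] = 18.4708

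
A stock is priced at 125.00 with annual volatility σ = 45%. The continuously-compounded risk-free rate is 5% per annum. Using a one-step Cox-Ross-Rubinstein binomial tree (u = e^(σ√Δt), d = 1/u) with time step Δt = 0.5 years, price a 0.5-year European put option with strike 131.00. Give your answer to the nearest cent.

21.09

CRR parameters: u = e^(σ√Δt) = e^(0.45·√0.5) = 1.3746, d = 1/u = 0.7275
Per-period rate: rΔt = 0.05·0.5 = 0.025, so R = e^0.025 = 1.0253
Risk-neutral probability p = (e^0.025 − 0.7275)/(1.3746 − 0.7275) = 0.2979/0.6472 = 0.4602
Terminal stock prices: S_u = 171.8, S_d = 90.93
Terminal payoffs (K − S): max(-40.83, 0) = 0, max(40.07, 0) = 40.07
Node 0 (S = 125): V_0 = e^(−0.025)·[0.4602·0.0000 + 0.5398·40.0677] = 21.0933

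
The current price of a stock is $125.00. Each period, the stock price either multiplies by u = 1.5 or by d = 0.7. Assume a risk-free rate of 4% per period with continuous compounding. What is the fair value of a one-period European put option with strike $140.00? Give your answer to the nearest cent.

Risk-neutral probability p = (e^0.04 − 0.7)/(1.5 − 0.7) = 0.3408/0.8000 = 0.4260
Terminal stock prices: S_u = 187.5, S_d = 87.5
Terminal payoffs (K − S): max(-47.5, 0) = 0, max(52.5, 0) = 52.5
Node 0 (S = 125): V_0 = e^(−0.04)·[0.4260·0.0000 + 0.5740·52.5000] = 28.9527

$28.95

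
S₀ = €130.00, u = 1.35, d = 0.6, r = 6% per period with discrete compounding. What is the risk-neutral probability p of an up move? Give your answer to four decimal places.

p = 0.6133

Risk-neutral probability p = (1 + 0.06 − 0.6)/(1.35 − 0.6) = 0.4600/0.7500 = 0.6133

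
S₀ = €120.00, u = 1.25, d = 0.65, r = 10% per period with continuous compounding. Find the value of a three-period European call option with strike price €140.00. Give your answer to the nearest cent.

Risk-neutral probability p = (e^0.1 − 0.65)/(1.25 − 0.65) = 0.4552/0.6000 = 0.7586
Terminal stock prices: S_uuu = 234.4, S_uud = 121.9, S_udd = 63.38, S_ddd = 32.95
Terminal payoffs (S − K): max(94.38, 0) = 94.38, max(-18.12, 0) = 0, max(-76.62, 0) = 0, max(-107, 0) = 0
Node uu (S = 187.5): V_uu = e^(−0.1)·[0.7586·94.3750 + 0.2414·0.0000] = 64.7815
Node ud (S = 97.5): V_ud = e^(−0.1)·[0.7586·0.0000 + 0.2414·0.0000] = 0.0000
Node dd (S = 50.7): V_dd = e^(−0.1)·[0.7586·0.0000 + 0.2414·0.0000] = 0.0000
Node u (S = 150): V_u = e^(−0.1)·[0.7586·64.7815 + 0.2414·0.0000] = 44.4677
Node d (S = 78): V_d = e^(−0.1)·[0.7586·0.0000 + 0.2414·0.0000] = 0.0000
Node 0 (S = 120): V_0 = e^(−0.1)·[0.7586·44.4677 + 0.2414·0.0000] = 30.5238

€30.52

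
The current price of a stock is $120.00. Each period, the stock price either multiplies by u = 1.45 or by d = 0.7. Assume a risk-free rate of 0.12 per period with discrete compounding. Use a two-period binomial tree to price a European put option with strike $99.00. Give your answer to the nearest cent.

Risk-neutral probability p = (1 + 0.12 − 0.7)/(1.45 − 0.7) = 0.4200/0.7500 = 0.5600
Terminal stock prices: S_uu = 252.3, S_ud = 121.8, S_dd = 58.8
Terminal payoffs (K − S): max(-153.3, 0) = 0, max(-22.8, 0) = 0, max(40.2, 0) = 40.2
Node u (S = 174): V_u = 1/1.12·[0.5600·0.0000 + 0.4400·0.0000] = 0.0000
Node d (S = 84): V_d = 1/1.12·[0.5600·0.0000 + 0.4400·40.2000] = 15.7929
Node 0 (S = 120): V_0 = 1/1.12·[0.5600·0.0000 + 0.4400·15.7929] = 6.2043

$6.20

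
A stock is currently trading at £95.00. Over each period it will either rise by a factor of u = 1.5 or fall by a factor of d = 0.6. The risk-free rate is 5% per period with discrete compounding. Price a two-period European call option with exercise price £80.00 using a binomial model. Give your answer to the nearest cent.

£32.82

Risk-neutral probability p = (1 + 0.05 − 0.6)/(1.5 − 0.6) = 0.4500/0.9000 = 0.5000
Terminal stock prices: S_uu = 213.8, S_ud = 85.5, S_dd = 34.2
Terminal payoffs (S − K): max(133.8, 0) = 133.8, max(5.5, 0) = 5.5, max(-45.8, 0) = 0
Node u (S = 142.5): V_u = 1/1.05·[0.5000·133.7500 + 0.5000·5.5000] = 66.3095
Node d (S = 57): V_d = 1/1.05·[0.5000·5.5000 + 0.5000·0.0000] = 2.6190
Node 0 (S = 95): V_0 = 1/1.05·[0.5000·66.3095 + 0.5000·2.6190] = 32.8231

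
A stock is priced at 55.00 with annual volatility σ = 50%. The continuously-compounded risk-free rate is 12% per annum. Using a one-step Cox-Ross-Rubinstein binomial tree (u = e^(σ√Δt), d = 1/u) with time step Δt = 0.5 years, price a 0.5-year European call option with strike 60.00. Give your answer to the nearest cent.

CRR parameters: u = e^(σ√Δt) = e^(0.5·√0.5) = 1.4241, d = 1/u = 0.7022
Per-period rate: rΔt = 0.12·0.5 = 0.06, so R = e^0.06 = 1.0618
Risk-neutral probability p = (e^0.06 − 0.7022)/(1.4241 − 0.7022) = 0.3596/0.7219 = 0.4982
Terminal stock prices: S_u = 78.33, S_d = 38.62
Terminal payoffs (S − K): max(18.33, 0) = 18.33, max(-21.38, 0) = 0
Node 0 (S = 55): V_0 = e^(−0.06)·[0.4982·18.3265 + 0.5018·0.0000] = 8.5982

8.60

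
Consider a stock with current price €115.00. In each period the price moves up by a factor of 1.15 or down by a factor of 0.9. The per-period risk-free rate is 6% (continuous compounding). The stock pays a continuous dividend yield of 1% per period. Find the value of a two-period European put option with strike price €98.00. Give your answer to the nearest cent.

€0.67

Per-period risk-free factor R = e^0.06 = 1.0618; dividend-adjusted growth = e^(0.06−0.01) = 1.0513.
Risk-neutral probability p = (1.0513 − 0.9)/(1.15 − 0.9) = 0.1513/0.2500 = 0.6051
Terminal stock prices: S_uu = 152.1, S_ud = 119, S_dd = 93.15
Terminal payoffs (K − S): max(-54.09, 0) = 0, max(-21.03, 0) = 0, max(4.85, 0) = 4.85
Node u (S = 132.2): V_u = e^(−0.06)·[0.6051·0.0000 + 0.3949·0.0000] = 0.0000
Node d (S = 103.5): V_d = e^(−0.06)·[0.6051·0.0000 + 0.3949·4.8500] = 1.8038
Node 0 (S = 115): V_0 = e^(−0.06)·[0.6051·0.0000 + 0.3949·1.8038] = 0.6709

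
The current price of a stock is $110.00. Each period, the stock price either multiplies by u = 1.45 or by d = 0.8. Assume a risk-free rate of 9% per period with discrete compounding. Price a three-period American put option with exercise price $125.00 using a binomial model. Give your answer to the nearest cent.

$21.22

Risk-neutral probability p = (1 + 0.09 − 0.8)/(1.45 − 0.8) = 0.2900/0.6500 = 0.4462
Terminal stock prices: S_uuu = 335.3, S_uud = 185, S_udd = 102.1, S_ddd = 56.32
Terminal payoffs (K − S): max(-210.3, 0) = 0, max(-60.02, 0) = 0, max(22.92, 0) = 22.92, max(68.68, 0) = 68.68
Node uu (S = 231.3): continuation = 1/1.09·[0.4462·0.0000 + 0.5538·0.0000] = 0.0000; exercise value = 0.0000 ≤ continuation, so V_uu = 0.0000
Node ud (S = 127.6): continuation = 1/1.09·[0.4462·0.0000 + 0.5538·22.9200] = 11.6460; exercise value = 0.0000 ≤ continuation, so V_ud = 11.6460
Node dd (S = 70.4): continuation = 1/1.09·[0.4462·22.9200 + 0.5538·68.6800] = 44.2789; exercise value = 54.6000 > continuation, so V_dd = 54.6000 (exercise)
Node u (S = 159.5): continuation = 1/1.09·[0.4462·0.0000 + 0.5538·11.6460] = 5.9175; exercise value = 0.0000 ≤ continuation, so V_u = 5.9175
Node d (S = 88): continuation = 1/1.09·[0.4462·11.6460 + 0.5538·54.6000] = 32.5100; exercise value = 37.0000 > continuation, so V_d = 37.0000 (exercise)
Node 0 (S = 110): continuation = 1/1.09·[0.4462·5.9175 + 0.5538·37.0000] = 21.2224; exercise value = 15.0000 ≤ continuation, so V_0 = 21.2224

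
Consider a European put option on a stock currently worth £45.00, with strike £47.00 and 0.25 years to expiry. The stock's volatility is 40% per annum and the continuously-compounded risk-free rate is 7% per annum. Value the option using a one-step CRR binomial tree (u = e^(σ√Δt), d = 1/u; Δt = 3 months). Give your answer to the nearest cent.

CRR parameters: u = e^(σ√Δt) = e^(0.4·√0.25) = 1.2214, d = 1/u = 0.8187
Per-period rate: rΔt = 0.07·0.25 = 0.0175, so R = e^0.0175 = 1.0177
Risk-neutral probability p = (e^0.0175 − 0.8187)/(1.2214 − 0.8187) = 0.1989/0.4027 = 0.4940
Terminal stock prices: S_u = 54.96, S_d = 36.84
Terminal payoffs (K − S): max(-7.963, 0) = 0, max(10.16, 0) = 10.16
Node 0 (S = 45): V_0 = e^(−0.0175)·[0.4940·0.0000 + 0.5060·10.1571] = 5.0503

£5.05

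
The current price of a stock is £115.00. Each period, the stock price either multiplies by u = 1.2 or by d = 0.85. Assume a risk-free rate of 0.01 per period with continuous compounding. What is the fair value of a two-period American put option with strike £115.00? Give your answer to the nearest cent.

£9.27

Risk-neutral probability p = (e^0.01 − 0.85)/(1.2 − 0.85) = 0.1601/0.3500 = 0.4573
Terminal stock prices: S_uu = 165.6, S_ud = 117.3, S_dd = 83.09
Terminal payoffs (K − S): max(-50.6, 0) = 0, max(-2.3, 0) = 0, max(31.91, 0) = 31.91
Node u (S = 138): continuation = e^(−0.01)·[0.4573·0.0000 + 0.5427·0.0000] = 0.0000; exercise value = 0.0000 ≤ continuation, so V_u = 0.0000
Node d (S = 97.75): continuation = e^(−0.01)·[0.4573·0.0000 + 0.5427·31.9125] = 17.1470; exercise value = 17.2500 > continuation, so V_d = 17.2500 (exercise)
Node 0 (S = 115): continuation = e^(−0.01)·[0.4573·0.0000 + 0.5427·17.2500] = 9.2687; exercise value = 0.0000 ≤ continuation, so V_0 = 9.2687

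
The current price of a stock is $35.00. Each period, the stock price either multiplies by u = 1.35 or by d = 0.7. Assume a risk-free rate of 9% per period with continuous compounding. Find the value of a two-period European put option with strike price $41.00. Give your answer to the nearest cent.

Risk-neutral probability p = (e^0.09 − 0.7)/(1.35 − 0.7) = 0.3942/0.6500 = 0.6064
Terminal stock prices: S_uu = 63.79, S_ud = 33.07, S_dd = 17.15
Terminal payoffs (K − S): max(-22.79, 0) = 0, max(7.925, 0) = 7.925, max(23.85, 0) = 23.85
Node u (S = 47.25): V_u = e^(−0.09)·[0.6064·0.0000 + 0.3936·7.9250] = 2.8506
Node d (S = 24.5): V_d = e^(−0.09)·[0.6064·7.9250 + 0.3936·23.8500] = 12.9712
Node 0 (S = 35): V_0 = e^(−0.09)·[0.6064·2.8506 + 0.3936·12.9712] = 6.2457

$6.25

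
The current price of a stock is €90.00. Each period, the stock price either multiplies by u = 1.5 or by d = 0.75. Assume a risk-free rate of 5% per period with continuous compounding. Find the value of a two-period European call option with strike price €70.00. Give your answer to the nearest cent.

Risk-neutral probability p = (e^0.05 − 0.75)/(1.5 − 0.75) = 0.3013/0.7500 = 0.4017
Terminal stock prices: S_uu = 202.5, S_ud = 101.2, S_dd = 50.62
Terminal payoffs (S − K): max(132.5, 0) = 132.5, max(31.25, 0) = 31.25, max(-19.38, 0) = 0
Node u (S = 135): V_u = e^(−0.05)·[0.4017·132.5000 + 0.5983·31.2500] = 68.4139
Node d (S = 67.5): V_d = e^(−0.05)·[0.4017·31.2500 + 0.5983·0.0000] = 11.9407
Node 0 (S = 90): V_0 = e^(−0.05)·[0.4017·68.4139 + 0.5983·11.9407] = 32.9370

€32.94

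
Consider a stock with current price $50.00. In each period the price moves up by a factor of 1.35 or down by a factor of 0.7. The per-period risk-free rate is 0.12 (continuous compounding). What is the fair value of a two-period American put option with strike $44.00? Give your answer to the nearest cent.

$2.73

Risk-neutral probability p = (e^0.12 − 0.7)/(1.35 − 0.7) = 0.4275/0.6500 = 0.6577
Terminal stock prices: S_uu = 91.13, S_ud = 47.25, S_dd = 24.5
Terminal payoffs (K − S): max(-47.13, 0) = 0, max(-3.25, 0) = 0, max(19.5, 0) = 19.5
Node u (S = 67.5): continuation = e^(−0.12)·[0.6577·0.0000 + 0.3423·0.0000] = 0.0000; exercise value = 0.0000 ≤ continuation, so V_u = 0.0000
Node d (S = 35): continuation = e^(−0.12)·[0.6577·0.0000 + 0.3423·19.5000] = 5.9203; exercise value = 9.0000 > continuation, so V_d = 9.0000 (exercise)
Node 0 (S = 50): continuation = e^(−0.12)·[0.6577·0.0000 + 0.3423·9.0000] = 2.7324; exercise value = 0.0000 ≤ continuation, so V_0 = 2.7324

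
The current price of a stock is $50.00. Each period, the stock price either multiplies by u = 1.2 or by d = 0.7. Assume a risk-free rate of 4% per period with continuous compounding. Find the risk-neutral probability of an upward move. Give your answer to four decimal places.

p = 0.6816

Risk-neutral probability p = (e^0.04 − 0.7)/(1.2 − 0.7) = 0.3408/0.5000 = 0.6816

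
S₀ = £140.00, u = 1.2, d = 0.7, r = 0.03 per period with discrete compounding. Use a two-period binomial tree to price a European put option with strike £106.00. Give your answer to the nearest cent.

£4.08

Risk-neutral probability p = (1 + 0.03 − 0.7)/(1.2 − 0.7) = 0.3300/0.5000 = 0.6600
Terminal stock prices: S_uu = 201.6, S_ud = 117.6, S_dd = 68.6
Terminal payoffs (K − S): max(-95.6, 0) = 0, max(-11.6, 0) = 0, max(37.4, 0) = 37.4
Node u (S = 168): V_u = 1/1.03·[0.6600·0.0000 + 0.3400·0.0000] = 0.0000
Node d (S = 98): V_d = 1/1.03·[0.6600·0.0000 + 0.3400·37.4000] = 12.3456
Node 0 (S = 140): V_0 = 1/1.03·[0.6600·0.0000 + 0.3400·12.3456] = 4.0753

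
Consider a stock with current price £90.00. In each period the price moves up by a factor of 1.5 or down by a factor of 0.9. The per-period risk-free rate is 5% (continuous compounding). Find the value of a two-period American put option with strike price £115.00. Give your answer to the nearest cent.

Risk-neutral probability p = (e^0.05 − 0.9)/(1.5 − 0.9) = 0.1513/0.6000 = 0.2521
Terminal stock prices: S_uu = 202.5, S_ud = 121.5, S_dd = 72.9
Terminal payoffs (K − S): max(-87.5, 0) = 0, max(-6.5, 0) = 0, max(42.1, 0) = 42.1
Node u (S = 135): continuation = e^(−0.05)·[0.2521·0.0000 + 0.7479·0.0000] = 0.0000; exercise value = 0.0000 ≤ continuation, so V_u = 0.0000
Node d (S = 81): continuation = e^(−0.05)·[0.2521·0.0000 + 0.7479·42.1000] = 29.9502; exercise value = 34.0000 > continuation, so V_d = 34.0000 (exercise)
Node 0 (S = 90): continuation = e^(−0.05)·[0.2521·0.0000 + 0.7479·34.0000] = 24.1878; exercise value = 25.0000 > continuation, so V_0 = 25.0000 (exercise)

£25.00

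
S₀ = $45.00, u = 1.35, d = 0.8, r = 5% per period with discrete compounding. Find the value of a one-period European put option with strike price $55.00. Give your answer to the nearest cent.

$9.87

Risk-neutral probability p = (1 + 0.05 − 0.8)/(1.35 − 0.8) = 0.2500/0.5500 = 0.4545
Terminal stock prices: S_u = 60.75, S_d = 36
Terminal payoffs (K − S): max(-5.75, 0) = 0, max(19, 0) = 19
Node 0 (S = 45): V_0 = 1/1.05·[0.4545·0.0000 + 0.5455·19.0000] = 9.8701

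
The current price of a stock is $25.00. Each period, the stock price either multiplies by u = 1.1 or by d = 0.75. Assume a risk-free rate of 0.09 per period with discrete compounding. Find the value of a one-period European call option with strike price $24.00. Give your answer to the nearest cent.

Risk-neutral probability p = (1 + 0.09 − 0.75)/(1.1 − 0.75) = 0.3400/0.3500 = 0.9714
Terminal stock prices: S_u = 27.5, S_d = 18.75
Terminal payoffs (S − K): max(3.5, 0) = 3.5, max(-5.25, 0) = 0
Node 0 (S = 25): V_0 = 1/1.09·[0.9714·3.5000 + 0.0286·0.0000] = 3.1193

$3.12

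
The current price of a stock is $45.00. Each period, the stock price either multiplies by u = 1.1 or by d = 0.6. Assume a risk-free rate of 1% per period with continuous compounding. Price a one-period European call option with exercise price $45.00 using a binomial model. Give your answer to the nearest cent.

Risk-neutral probability p = (e^0.01 − 0.6)/(1.1 − 0.6) = 0.4101/0.5000 = 0.8201
Terminal stock prices: S_u = 49.5, S_d = 27
Terminal payoffs (S − K): max(4.5, 0) = 4.5, max(-18, 0) = 0
Node 0 (S = 45): V_0 = e^(−0.01)·[0.8201·4.5000 + 0.1799·0.0000] = 3.6537

$3.65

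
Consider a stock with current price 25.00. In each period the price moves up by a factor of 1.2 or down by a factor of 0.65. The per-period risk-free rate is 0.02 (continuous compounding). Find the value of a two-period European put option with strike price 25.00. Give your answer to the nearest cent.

3.81

Risk-neutral probability p = (e^0.02 − 0.65)/(1.2 − 0.65) = 0.3702/0.5500 = 0.6731
Terminal stock prices: S_uu = 36, S_ud = 19.5, S_dd = 10.56
Terminal payoffs (K − S): max(-11, 0) = 0, max(5.5, 0) = 5.5, max(14.44, 0) = 14.44
Node u (S = 30): V_u = e^(−0.02)·[0.6731·0.0000 + 0.3269·5.5000] = 1.7624
Node d (S = 16.25): V_d = e^(−0.02)·[0.6731·5.5000 + 0.3269·14.4375] = 8.2550
Node 0 (S = 25): V_0 = e^(−0.02)·[0.6731·1.7624 + 0.3269·8.2550] = 3.8079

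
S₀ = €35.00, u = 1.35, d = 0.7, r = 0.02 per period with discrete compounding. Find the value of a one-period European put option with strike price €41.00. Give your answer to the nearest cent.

Risk-neutral probability p = (1 + 0.02 − 0.7)/(1.35 − 0.7) = 0.3200/0.6500 = 0.4923
Terminal stock prices: S_u = 47.25, S_d = 24.5
Terminal payoffs (K − S): max(-6.25, 0) = 0, max(16.5, 0) = 16.5
Node 0 (S = 35): V_0 = 1/1.02·[0.4923·0.0000 + 0.5077·16.5000] = 8.2127

€8.21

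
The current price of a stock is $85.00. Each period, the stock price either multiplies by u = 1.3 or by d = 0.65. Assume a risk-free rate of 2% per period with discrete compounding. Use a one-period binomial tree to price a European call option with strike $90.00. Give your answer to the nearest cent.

Risk-neutral probability p = (1 + 0.02 − 0.65)/(1.3 − 0.65) = 0.3700/0.6500 = 0.5692
Terminal stock prices: S_u = 110.5, S_d = 55.25
Terminal payoffs (S − K): max(20.5, 0) = 20.5, max(-34.75, 0) = 0
Node 0 (S = 85): V_0 = 1/1.02·[0.5692·20.5000 + 0.4308·0.0000] = 11.4404

$11.44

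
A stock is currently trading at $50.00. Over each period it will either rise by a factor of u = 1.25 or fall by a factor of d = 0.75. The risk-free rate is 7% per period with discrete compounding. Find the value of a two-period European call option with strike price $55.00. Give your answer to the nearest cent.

Risk-neutral probability p = (1 + 0.07 − 0.75)/(1.25 − 0.75) = 0.3200/0.5000 = 0.6400
Terminal stock prices: S_uu = 78.12, S_ud = 46.88, S_dd = 28.12
Terminal payoffs (S − K): max(23.12, 0) = 23.12, max(-8.125, 0) = 0, max(-26.88, 0) = 0
Node u (S = 62.5): V_u = 1/1.07·[0.6400·23.1250 + 0.3600·0.0000] = 13.8318
Node d (S = 37.5): V_d = 1/1.07·[0.6400·0.0000 + 0.3600·0.0000] = 0.0000
Node 0 (S = 50): V_0 = 1/1.07·[0.6400·13.8318 + 0.3600·0.0000] = 8.2732

$8.27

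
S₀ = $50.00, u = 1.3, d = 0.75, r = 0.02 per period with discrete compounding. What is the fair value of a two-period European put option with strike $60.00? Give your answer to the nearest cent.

$13.35

Risk-neutral probability p = (1 + 0.02 − 0.75)/(1.3 − 0.75) = 0.2700/0.5500 = 0.4909
Terminal stock prices: S_uu = 84.5, S_ud = 48.75, S_dd = 28.12
Terminal payoffs (K − S): max(-24.5, 0) = 0, max(11.25, 0) = 11.25, max(31.88, 0) = 31.88
Node u (S = 65): V_u = 1/1.02·[0.4909·0.0000 + 0.5091·11.2500] = 5.6150
Node d (S = 37.5): V_d = 1/1.02·[0.4909·11.2500 + 0.5091·31.8750] = 21.3235
Node 0 (S = 50): V_0 = 1/1.02·[0.4909·5.6150 + 0.5091·21.3235] = 13.3452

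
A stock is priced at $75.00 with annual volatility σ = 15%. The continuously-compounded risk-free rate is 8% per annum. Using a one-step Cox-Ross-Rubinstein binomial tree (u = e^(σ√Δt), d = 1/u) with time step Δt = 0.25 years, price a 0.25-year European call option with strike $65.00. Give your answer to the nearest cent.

CRR parameters: u = e^(σ√Δt) = e^(0.15·√0.25) = 1.0779, d = 1/u = 0.9277
Per-period rate: rΔt = 0.08·0.25 = 0.02, so R = e^0.02 = 1.0202
Risk-neutral probability p = (e^0.02 − 0.9277)/(1.0779 − 0.9277) = 0.0925/0.1501 = 0.6158
Terminal stock prices: S_u = 80.84, S_d = 69.58
Terminal payoffs (S − K): max(15.84, 0) = 15.84, max(4.581, 0) = 4.581
Node 0 (S = 75): V_0 = e^(−0.02)·[0.6158·15.8413 + 0.3842·4.5808] = 11.2871

$11.29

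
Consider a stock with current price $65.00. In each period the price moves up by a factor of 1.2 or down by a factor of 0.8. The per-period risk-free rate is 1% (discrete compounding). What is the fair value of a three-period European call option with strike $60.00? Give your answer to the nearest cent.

$13.02

Risk-neutral probability p = (1 + 0.01 − 0.8)/(1.2 − 0.8) = 0.2100/0.4000 = 0.5250
Terminal stock prices: S_uuu = 112.3, S_uud = 74.88, S_udd = 49.92, S_ddd = 33.28
Terminal payoffs (S − K): max(52.32, 0) = 52.32, max(14.88, 0) = 14.88, max(-10.08, 0) = 0, max(-26.72, 0) = 0
Node uu (S = 93.6): V_uu = 1/1.01·[0.5250·52.3200 + 0.4750·14.8800] = 34.1941
Node ud (S = 62.4): V_ud = 1/1.01·[0.5250·14.8800 + 0.4750·0.0000] = 7.7347
Node dd (S = 41.6): V_dd = 1/1.01·[0.5250·0.0000 + 0.4750·0.0000] = 0.0000
Node u (S = 78): V_u = 1/1.01·[0.5250·34.1941 + 0.4750·7.7347] = 21.4117
Node d (S = 52): V_d = 1/1.01·[0.5250·7.7347 + 0.4750·0.0000] = 4.0205
Node 0 (S = 65): V_0 = 1/1.01·[0.5250·21.4117 + 0.4750·4.0205] = 13.0207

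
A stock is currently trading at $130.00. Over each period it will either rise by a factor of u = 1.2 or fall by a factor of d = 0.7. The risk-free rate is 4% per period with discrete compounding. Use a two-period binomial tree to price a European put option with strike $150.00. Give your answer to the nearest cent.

Risk-neutral probability p = (1 + 0.04 − 0.7)/(1.2 − 0.7) = 0.3400/0.5000 = 0.6800
Terminal stock prices: S_uu = 187.2, S_ud = 109.2, S_dd = 63.7
Terminal payoffs (K − S): max(-37.2, 0) = 0, max(40.8, 0) = 40.8, max(86.3, 0) = 86.3
Node u (S = 156): V_u = 1/1.04·[0.6800·0.0000 + 0.3200·40.8000] = 12.5538
Node d (S = 91): V_d = 1/1.04·[0.6800·40.8000 + 0.3200·86.3000] = 53.2308
Node 0 (S = 130): V_0 = 1/1.04·[0.6800·12.5538 + 0.3200·53.2308] = 24.5870

$24.59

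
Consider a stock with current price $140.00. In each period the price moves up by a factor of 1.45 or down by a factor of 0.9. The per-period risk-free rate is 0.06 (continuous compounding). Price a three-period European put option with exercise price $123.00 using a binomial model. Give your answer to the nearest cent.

$6.15

Risk-neutral probability p = (e^0.06 − 0.9)/(1.45 − 0.9) = 0.1618/0.5500 = 0.2942
Terminal stock prices: S_uuu = 426.8, S_uud = 264.9, S_udd = 164.4, S_ddd = 102.1
Terminal payoffs (K − S): max(-303.8, 0) = 0, max(-141.9, 0) = 0, max(-41.43, 0) = 0, max(20.94, 0) = 20.94
Node uu (S = 294.4): V_uu = e^(−0.06)·[0.2942·0.0000 + 0.7058·0.0000] = 0.0000
Node ud (S = 182.7): V_ud = e^(−0.06)·[0.2942·0.0000 + 0.7058·0.0000] = 0.0000
Node dd (S = 113.4): V_dd = e^(−0.06)·[0.2942·0.0000 + 0.7058·20.9400] = 13.9178
Node u (S = 203): V_u = e^(−0.06)·[0.2942·0.0000 + 0.7058·0.0000] = 0.0000
Node d (S = 126): V_d = e^(−0.06)·[0.2942·0.0000 + 0.7058·13.9178] = 9.2505
Node 0 (S = 140): V_0 = e^(−0.06)·[0.2942·0.0000 + 0.7058·9.2505] = 6.1484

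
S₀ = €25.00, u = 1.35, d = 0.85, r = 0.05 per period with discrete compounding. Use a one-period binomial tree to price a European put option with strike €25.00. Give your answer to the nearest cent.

Risk-neutral probability p = (1 + 0.05 − 0.85)/(1.35 − 0.85) = 0.2000/0.5000 = 0.4000
Terminal stock prices: S_u = 33.75, S_d = 21.25
Terminal payoffs (K − S): max(-8.75, 0) = 0, max(3.75, 0) = 3.75
Node 0 (S = 25): V_0 = 1/1.05·[0.4000·0.0000 + 0.6000·3.7500] = 2.1429

€2.14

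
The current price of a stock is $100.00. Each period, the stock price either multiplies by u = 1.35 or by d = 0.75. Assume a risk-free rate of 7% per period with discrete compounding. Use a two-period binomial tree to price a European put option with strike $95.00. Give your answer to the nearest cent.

Risk-neutral probability p = (1 + 0.07 − 0.75)/(1.35 − 0.75) = 0.3200/0.6000 = 0.5333
Terminal stock prices: S_uu = 182.3, S_ud = 101.2, S_dd = 56.25
Terminal payoffs (K − S): max(-87.25, 0) = 0, max(-6.25, 0) = 0, max(38.75, 0) = 38.75
Node u (S = 135): V_u = 1/1.07·[0.5333·0.0000 + 0.4667·0.0000] = 0.0000
Node d (S = 75): V_d = 1/1.07·[0.5333·0.0000 + 0.4667·38.7500] = 16.9003
Node 0 (S = 100): V_0 = 1/1.07·[0.5333·0.0000 + 0.4667·16.9003] = 7.3709

$7.37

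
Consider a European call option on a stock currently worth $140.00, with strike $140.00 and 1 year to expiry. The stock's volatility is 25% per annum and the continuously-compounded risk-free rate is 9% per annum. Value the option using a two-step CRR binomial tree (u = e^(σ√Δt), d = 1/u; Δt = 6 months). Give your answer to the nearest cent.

CRR parameters: u = e^(σ√Δt) = e^(0.25·√0.5) = 1.1934, d = 1/u = 0.8380
Per-period rate: rΔt = 0.09·0.5 = 0.045, so R = e^0.045 = 1.0460
Risk-neutral probability p = (e^0.045 − 0.8380)/(1.1934 − 0.8380) = 0.2081/0.3554 = 0.5854
Terminal stock prices: S_uu = 199.4, S_ud = 140, S_dd = 98.31
Terminal payoffs (S − K): max(59.38, 0) = 59.38, max(0, 0) = 0, max(-41.69, 0) = 0
Node u (S = 167.1): V_u = e^(−0.045)·[0.5854·59.3767 + 0.4146·0.0000] = 33.2314
Node d (S = 117.3): V_d = e^(−0.045)·[0.5854·0.0000 + 0.4146·0.0000] = 0.0000
Node 0 (S = 140): V_0 = e^(−0.045)·[0.5854·33.2314 + 0.4146·0.0000] = 18.5986

$18.60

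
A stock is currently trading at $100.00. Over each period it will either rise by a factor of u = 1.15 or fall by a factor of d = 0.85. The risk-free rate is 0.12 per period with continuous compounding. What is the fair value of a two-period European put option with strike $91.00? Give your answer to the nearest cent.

Risk-neutral probability p = (e^0.12 − 0.85)/(1.15 − 0.85) = 0.2775/0.3000 = 0.9250
Terminal stock prices: S_uu = 132.2, S_ud = 97.75, S_dd = 72.25
Terminal payoffs (K − S): max(-41.25, 0) = 0, max(-6.75, 0) = 0, max(18.75, 0) = 18.75
Node u (S = 115): V_u = e^(−0.12)·[0.9250·0.0000 + 0.0750·0.0000] = 0.0000
Node d (S = 85): V_d = e^(−0.12)·[0.9250·0.0000 + 0.0750·18.7500] = 1.2474
Node 0 (S = 100): V_0 = e^(−0.12)·[0.9250·0.0000 + 0.0750·1.2474] = 0.0830

$0.08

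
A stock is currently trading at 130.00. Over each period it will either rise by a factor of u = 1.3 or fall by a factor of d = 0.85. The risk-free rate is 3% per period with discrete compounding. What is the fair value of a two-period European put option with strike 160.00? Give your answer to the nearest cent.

Risk-neutral probability p = (1 + 0.03 − 0.85)/(1.3 − 0.85) = 0.1800/0.4500 = 0.4000
Terminal stock prices: S_uu = 219.7, S_ud = 143.7, S_dd = 93.92
Terminal payoffs (K − S): max(-59.7, 0) = 0, max(16.35, 0) = 16.35, max(66.08, 0) = 66.08
Node u (S = 169): V_u = 1/1.03·[0.4000·0.0000 + 0.6000·16.3500] = 9.5243
Node d (S = 110.5): V_d = 1/1.03·[0.4000·16.3500 + 0.6000·66.0750] = 44.8398
Node 0 (S = 130): V_0 = 1/1.03·[0.4000·9.5243 + 0.6000·44.8398] = 29.8190

29.82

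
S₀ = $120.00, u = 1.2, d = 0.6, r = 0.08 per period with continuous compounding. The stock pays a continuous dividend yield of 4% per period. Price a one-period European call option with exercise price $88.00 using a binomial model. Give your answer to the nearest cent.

Per-period risk-free factor R = e^0.08 = 1.0833; dividend-adjusted growth = e^(0.08−0.04) = 1.0408.
Risk-neutral probability p = (1.0408 − 0.6)/(1.2 − 0.6) = 0.4408/0.6000 = 0.7347
Terminal stock prices: S_u = 144, S_d = 72
Terminal payoffs (S − K): max(56, 0) = 56, max(-16, 0) = 0
Node 0 (S = 120): V_0 = e^(−0.08)·[0.7347·56.0000 + 0.2653·0.0000] = 37.9792

$37.98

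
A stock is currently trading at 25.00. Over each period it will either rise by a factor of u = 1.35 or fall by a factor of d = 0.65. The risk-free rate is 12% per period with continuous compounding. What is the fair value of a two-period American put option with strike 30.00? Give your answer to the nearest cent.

5.25

Risk-neutral probability p = (e^0.12 − 0.65)/(1.35 − 0.65) = 0.4775/0.7000 = 0.6821
Terminal stock prices: S_uu = 45.56, S_ud = 21.94, S_dd = 10.56
Terminal payoffs (K − S): max(-15.56, 0) = 0, max(8.062, 0) = 8.062, max(19.44, 0) = 19.44
Node u (S = 33.75): continuation = e^(−0.12)·[0.6821·0.0000 + 0.3179·8.0625] = 2.2730; exercise value = 0.0000 ≤ continuation, so V_u = 2.2730
Node d (S = 16.25): continuation = e^(−0.12)·[0.6821·8.0625 + 0.3179·19.4375] = 10.3576; exercise value = 13.7500 > continuation, so V_d = 13.7500 (exercise)
Node 0 (S = 25): continuation = e^(−0.12)·[0.6821·2.2730 + 0.3179·13.7500] = 5.2515; exercise value = 5.0000 ≤ continuation, so V_0 = 5.2515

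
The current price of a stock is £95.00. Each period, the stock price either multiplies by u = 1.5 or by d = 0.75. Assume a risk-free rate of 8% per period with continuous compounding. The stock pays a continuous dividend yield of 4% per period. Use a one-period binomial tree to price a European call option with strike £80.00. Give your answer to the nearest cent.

£22.37

Per-period risk-free factor R = e^0.08 = 1.0833; dividend-adjusted growth = e^(0.08−0.04) = 1.0408.
Risk-neutral probability p = (1.0408 − 0.75)/(1.5 − 0.75) = 0.2908/0.7500 = 0.3877
Terminal stock prices: S_u = 142.5, S_d = 71.25
Terminal payoffs (S − K): max(62.5, 0) = 62.5, max(-8.75, 0) = 0
Node 0 (S = 95): V_0 = e^(−0.08)·[0.3877·62.5000 + 0.6123·0.0000] = 22.3710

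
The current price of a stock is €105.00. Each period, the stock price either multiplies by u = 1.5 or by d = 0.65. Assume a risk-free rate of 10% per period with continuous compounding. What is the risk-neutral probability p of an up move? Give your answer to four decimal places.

p = 0.5355

Risk-neutral probability p = (e^0.1 − 0.65)/(1.5 − 0.65) = 0.4552/0.8500 = 0.5355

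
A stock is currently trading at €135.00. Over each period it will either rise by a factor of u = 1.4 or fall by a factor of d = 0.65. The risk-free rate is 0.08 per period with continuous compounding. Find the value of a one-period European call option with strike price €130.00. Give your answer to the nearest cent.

€31.46

Risk-neutral probability p = (e^0.08 − 0.65)/(1.4 − 0.65) = 0.4333/0.7500 = 0.5777
Terminal stock prices: S_u = 189, S_d = 87.75
Terminal payoffs (S − K): max(59, 0) = 59, max(-42.25, 0) = 0
Node 0 (S = 135): V_0 = e^(−0.08)·[0.5777·59.0000 + 0.4223·0.0000] = 31.4647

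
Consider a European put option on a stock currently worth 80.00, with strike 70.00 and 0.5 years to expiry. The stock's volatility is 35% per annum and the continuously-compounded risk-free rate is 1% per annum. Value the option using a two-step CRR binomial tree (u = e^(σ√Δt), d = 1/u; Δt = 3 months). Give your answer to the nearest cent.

CRR parameters: u = e^(σ√Δt) = e^(0.35·√0.25) = 1.1912, d = 1/u = 0.8395
Per-period rate: rΔt = 0.01·0.25 = 0.0025, so R = e^0.0025 = 1.0025
Risk-neutral probability p = (e^0.0025 − 0.8395)/(1.1912 − 0.8395) = 0.1630/0.3518 = 0.4635
Terminal stock prices: S_uu = 113.5, S_ud = 80, S_dd = 56.38
Terminal payoffs (K − S): max(-43.53, 0) = 0, max(-10, 0) = 0, max(13.62, 0) = 13.62
Node u (S = 95.3): V_u = e^(−0.0025)·[0.4635·0.0000 + 0.5365·0.0000] = 0.0000
Node d (S = 67.16): V_d = e^(−0.0025)·[0.4635·0.0000 + 0.5365·13.6250] = 7.2919
Node 0 (S = 80): V_0 = e^(−0.0025)·[0.4635·0.0000 + 0.5365·7.2919] = 3.9025

3.90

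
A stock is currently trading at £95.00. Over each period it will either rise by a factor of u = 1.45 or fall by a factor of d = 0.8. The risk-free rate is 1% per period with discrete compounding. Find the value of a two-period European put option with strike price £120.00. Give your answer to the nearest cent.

£30.79

Risk-neutral probability p = (1 + 0.01 − 0.8)/(1.45 − 0.8) = 0.2100/0.6500 = 0.3231
Terminal stock prices: S_uu = 199.7, S_ud = 110.2, S_dd = 60.8
Terminal payoffs (K − S): max(-79.74, 0) = 0, max(9.8, 0) = 9.8, max(59.2, 0) = 59.2
Node u (S = 137.8): V_u = 1/1.01·[0.3231·0.0000 + 0.6769·9.8000] = 6.5682
Node d (S = 76): V_d = 1/1.01·[0.3231·9.8000 + 0.6769·59.2000] = 42.8119
Node 0 (S = 95): V_0 = 1/1.01·[0.3231·6.5682 + 0.6769·42.8119] = 30.7944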